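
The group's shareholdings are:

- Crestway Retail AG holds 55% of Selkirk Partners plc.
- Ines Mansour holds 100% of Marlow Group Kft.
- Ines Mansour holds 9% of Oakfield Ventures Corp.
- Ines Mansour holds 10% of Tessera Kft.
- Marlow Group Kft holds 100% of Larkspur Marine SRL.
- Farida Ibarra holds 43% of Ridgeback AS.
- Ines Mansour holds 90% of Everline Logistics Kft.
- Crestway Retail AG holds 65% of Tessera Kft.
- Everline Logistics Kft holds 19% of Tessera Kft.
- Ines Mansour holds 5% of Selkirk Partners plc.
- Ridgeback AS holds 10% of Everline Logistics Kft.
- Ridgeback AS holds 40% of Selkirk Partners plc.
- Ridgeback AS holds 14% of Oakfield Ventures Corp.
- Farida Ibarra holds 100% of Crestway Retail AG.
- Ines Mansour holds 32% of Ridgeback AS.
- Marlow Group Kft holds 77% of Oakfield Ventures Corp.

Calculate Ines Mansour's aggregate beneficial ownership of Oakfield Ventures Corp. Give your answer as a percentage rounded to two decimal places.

90.48%

Ines reaches Oakfield along 3 paths.
Via Ridgeback: 32% × 14% = 4.48%.
Direct stake: 9% = 9%.
Via Marlow: 100% × 77% = 77%.
Total: 4.48% + 9% + 77% = 90.48%.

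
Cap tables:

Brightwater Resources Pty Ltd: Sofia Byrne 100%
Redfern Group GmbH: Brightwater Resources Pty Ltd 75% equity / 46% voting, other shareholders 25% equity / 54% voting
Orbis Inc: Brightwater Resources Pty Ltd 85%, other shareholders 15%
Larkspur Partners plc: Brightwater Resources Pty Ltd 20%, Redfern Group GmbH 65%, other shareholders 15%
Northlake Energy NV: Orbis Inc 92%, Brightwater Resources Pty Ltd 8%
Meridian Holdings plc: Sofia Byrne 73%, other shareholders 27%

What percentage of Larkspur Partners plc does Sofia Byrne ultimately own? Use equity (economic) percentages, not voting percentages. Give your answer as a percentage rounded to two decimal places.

68.75%

Sofia reaches Larkspur along 2 paths.
Via Brightwater: 100% × 20% = 20%.
Via Brightwater → Redfern: 100% × 75% × 65% = 48.75%.
Total: 20% + 48.75% = 68.75%.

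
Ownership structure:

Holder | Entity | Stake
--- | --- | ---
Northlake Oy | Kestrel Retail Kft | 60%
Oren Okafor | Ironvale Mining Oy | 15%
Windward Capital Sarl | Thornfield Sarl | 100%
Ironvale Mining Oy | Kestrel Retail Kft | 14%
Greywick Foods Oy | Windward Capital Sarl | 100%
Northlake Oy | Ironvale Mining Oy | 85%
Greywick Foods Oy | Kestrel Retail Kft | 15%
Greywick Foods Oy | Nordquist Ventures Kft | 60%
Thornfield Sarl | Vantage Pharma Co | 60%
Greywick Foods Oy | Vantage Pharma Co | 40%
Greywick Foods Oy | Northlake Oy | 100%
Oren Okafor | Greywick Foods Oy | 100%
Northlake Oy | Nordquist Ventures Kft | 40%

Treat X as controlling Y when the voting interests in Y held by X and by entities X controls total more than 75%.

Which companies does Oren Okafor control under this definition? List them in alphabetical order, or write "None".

Greywick Foods Oy, Ironvale Mining Oy, Kestrel Retail Kft, Nordquist Ventures Kft, Northlake Oy, Thornfield Sarl, Vantage Pharma Co, Windward Capital Sarl

Oren holds 100% of Greywick, so Oren controls Greywick.
Greywick holds 100% of Windward, so Oren controls Windward.
Greywick holds 100% of Northlake, so Oren controls Northlake.
Oren and Northlake together hold 15% + 85% = 100% of Ironvale, so Oren controls Ironvale.
Northlake and Greywick and Ironvale together hold 60% + 15% + 14% = 89% of Kestrel, so Oren controls Kestrel.
Windward holds 100% of Thornfield, so Oren controls Thornfield.
Greywick and Thornfield together hold 40% + 60% = 100% of Vantage, so Oren controls Vantage.
Greywick and Northlake together hold 60% + 40% = 100% of Nordquist, so Oren controls Nordquist.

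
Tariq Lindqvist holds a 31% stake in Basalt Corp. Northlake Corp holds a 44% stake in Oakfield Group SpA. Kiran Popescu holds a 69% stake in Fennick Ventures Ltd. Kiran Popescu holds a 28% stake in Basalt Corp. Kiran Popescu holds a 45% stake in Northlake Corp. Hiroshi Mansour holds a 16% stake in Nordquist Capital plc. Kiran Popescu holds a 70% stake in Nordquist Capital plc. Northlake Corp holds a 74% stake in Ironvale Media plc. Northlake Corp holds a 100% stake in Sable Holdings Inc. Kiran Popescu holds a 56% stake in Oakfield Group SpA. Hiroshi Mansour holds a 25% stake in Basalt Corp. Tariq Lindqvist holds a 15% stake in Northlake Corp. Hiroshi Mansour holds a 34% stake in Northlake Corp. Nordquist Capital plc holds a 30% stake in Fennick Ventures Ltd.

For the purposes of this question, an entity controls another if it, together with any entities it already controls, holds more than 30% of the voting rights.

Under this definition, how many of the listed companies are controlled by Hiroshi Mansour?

Hiroshi holds 34% of Northlake, so Hiroshi controls Northlake.
Northlake holds 74% of Ironvale, so Hiroshi controls Ironvale.
Northlake holds 44% of Oakfield, so Hiroshi controls Oakfield.
Northlake holds 100% of Sable, so Hiroshi controls Sable.
No other company's threshold is met.
Hiroshi controls 4 companies.

4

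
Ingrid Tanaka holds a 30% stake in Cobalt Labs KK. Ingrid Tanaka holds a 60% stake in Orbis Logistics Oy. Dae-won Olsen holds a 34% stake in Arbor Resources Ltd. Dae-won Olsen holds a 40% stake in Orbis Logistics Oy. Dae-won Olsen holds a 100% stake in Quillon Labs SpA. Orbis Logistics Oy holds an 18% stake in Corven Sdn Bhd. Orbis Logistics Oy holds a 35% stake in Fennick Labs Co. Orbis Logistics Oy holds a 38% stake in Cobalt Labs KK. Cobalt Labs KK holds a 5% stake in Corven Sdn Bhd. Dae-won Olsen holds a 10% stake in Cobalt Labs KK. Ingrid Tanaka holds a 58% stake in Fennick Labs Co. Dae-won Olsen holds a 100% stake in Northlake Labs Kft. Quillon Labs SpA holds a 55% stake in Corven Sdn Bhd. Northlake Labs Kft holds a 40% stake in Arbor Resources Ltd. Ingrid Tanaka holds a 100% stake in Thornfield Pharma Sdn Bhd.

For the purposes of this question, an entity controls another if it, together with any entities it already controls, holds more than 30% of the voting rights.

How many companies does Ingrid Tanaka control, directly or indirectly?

Ingrid holds 60% of Orbis, so Ingrid controls Orbis.
Orbis and Ingrid together hold 35% + 58% = 93% of Fennick, so Ingrid controls Fennick.
Ingrid holds 100% of Thornfield, so Ingrid controls Thornfield.
Ingrid and Orbis together hold 30% + 38% = 68% of Cobalt, so Ingrid controls Cobalt.
No other company's threshold is met.
Ingrid controls 4 companies.

4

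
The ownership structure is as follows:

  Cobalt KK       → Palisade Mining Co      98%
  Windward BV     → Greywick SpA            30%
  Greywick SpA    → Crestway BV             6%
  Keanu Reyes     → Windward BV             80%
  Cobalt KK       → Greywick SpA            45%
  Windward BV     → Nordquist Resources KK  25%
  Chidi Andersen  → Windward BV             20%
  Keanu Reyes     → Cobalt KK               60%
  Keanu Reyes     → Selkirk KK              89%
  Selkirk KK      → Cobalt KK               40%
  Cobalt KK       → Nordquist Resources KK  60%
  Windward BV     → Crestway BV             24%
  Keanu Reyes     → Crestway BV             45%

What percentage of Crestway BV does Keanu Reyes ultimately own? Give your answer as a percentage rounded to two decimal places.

68.22%

Keanu reaches Crestway along 5 paths.
Direct stake: 45% = 45%.
Via Windward → Greywick: 80% × 30% × 6% = 1.44%.
Via Selkirk → Cobalt → Greywick: 89% × 40% × 45% × 6% = 0.9612%.
Via Cobalt → Greywick: 60% × 45% × 6% = 1.62%.
Via Windward: 80% × 24% = 19.2%.
Total: 45% + 1.44% + 0.9612% + 1.62% + 19.2% = 68.2212%.
Rounded: 68.22%.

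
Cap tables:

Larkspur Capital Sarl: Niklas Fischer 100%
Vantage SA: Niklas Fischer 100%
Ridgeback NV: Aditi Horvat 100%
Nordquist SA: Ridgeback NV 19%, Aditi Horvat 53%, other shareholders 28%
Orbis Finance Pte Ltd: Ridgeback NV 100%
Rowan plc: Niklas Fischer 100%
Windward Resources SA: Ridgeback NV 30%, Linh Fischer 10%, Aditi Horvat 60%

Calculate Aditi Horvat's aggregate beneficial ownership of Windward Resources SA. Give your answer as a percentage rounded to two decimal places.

Aditi reaches Windward along 2 paths.
Via Ridgeback: 100% × 30% = 30%.
Direct stake: 60% = 60%.
Total: 30% + 60% = 90%.
Rounded: 90.00%.

90.00%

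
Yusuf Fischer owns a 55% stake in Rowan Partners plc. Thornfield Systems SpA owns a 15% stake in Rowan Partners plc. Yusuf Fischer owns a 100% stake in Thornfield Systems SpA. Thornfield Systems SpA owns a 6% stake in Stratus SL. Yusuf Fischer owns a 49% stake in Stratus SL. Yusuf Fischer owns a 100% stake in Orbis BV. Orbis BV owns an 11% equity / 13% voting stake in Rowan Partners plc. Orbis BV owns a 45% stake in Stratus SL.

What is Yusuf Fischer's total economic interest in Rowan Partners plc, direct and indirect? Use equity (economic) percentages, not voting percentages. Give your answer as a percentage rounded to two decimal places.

81.00%

Yusuf reaches Rowan along 3 paths.
Direct stake: 55% = 55%.
Via Thornfield: 100% × 15% = 15%.
Via Orbis: 100% × 11% = 11%.
Total: 55% + 15% + 11% = 81%.
Rounded: 81.00%.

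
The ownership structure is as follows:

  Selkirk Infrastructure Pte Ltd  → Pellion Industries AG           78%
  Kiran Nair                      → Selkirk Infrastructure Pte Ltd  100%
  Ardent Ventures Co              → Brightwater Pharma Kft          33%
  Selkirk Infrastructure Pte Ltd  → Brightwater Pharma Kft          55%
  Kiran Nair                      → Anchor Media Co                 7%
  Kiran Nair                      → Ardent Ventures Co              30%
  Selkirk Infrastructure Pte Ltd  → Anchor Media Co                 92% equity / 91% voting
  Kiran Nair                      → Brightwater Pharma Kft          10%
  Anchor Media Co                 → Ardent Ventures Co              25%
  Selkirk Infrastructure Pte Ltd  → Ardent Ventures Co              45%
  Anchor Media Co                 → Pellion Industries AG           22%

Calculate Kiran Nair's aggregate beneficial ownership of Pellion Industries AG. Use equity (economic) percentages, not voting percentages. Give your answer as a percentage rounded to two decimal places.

Kiran reaches Pellion along 3 paths.
Via Selkirk: 100% × 78% = 78%.
Via Selkirk → Anchor: 100% × 92% × 22% = 20.24%.
Via Anchor: 7% × 22% = 1.54%.
Total: 78% + 20.24% + 1.54% = 99.78%.

99.78%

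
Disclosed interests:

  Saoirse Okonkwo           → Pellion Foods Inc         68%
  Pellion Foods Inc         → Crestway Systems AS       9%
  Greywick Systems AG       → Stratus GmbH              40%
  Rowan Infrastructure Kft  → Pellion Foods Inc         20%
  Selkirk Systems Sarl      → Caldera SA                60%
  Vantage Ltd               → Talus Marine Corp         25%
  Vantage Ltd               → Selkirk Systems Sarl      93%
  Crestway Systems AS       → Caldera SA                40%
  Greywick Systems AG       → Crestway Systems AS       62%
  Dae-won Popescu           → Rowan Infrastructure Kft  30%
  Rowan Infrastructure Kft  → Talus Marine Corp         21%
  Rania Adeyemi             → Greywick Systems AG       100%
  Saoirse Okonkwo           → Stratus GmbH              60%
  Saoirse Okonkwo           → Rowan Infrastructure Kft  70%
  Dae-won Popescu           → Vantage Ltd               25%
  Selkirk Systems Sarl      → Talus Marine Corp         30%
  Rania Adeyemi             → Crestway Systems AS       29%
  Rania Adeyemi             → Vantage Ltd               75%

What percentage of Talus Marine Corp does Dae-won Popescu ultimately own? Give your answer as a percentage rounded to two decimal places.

19.53%

Dae-won reaches Talus along 3 paths.
Via Vantage → Selkirk: 25% × 93% × 30% = 6.975%.
Via Rowan: 30% × 21% = 6.3%.
Via Vantage: 25% × 25% = 6.25%.
Total: 6.975% + 6.3% + 6.25% = 19.525%.
Rounded: 19.53%.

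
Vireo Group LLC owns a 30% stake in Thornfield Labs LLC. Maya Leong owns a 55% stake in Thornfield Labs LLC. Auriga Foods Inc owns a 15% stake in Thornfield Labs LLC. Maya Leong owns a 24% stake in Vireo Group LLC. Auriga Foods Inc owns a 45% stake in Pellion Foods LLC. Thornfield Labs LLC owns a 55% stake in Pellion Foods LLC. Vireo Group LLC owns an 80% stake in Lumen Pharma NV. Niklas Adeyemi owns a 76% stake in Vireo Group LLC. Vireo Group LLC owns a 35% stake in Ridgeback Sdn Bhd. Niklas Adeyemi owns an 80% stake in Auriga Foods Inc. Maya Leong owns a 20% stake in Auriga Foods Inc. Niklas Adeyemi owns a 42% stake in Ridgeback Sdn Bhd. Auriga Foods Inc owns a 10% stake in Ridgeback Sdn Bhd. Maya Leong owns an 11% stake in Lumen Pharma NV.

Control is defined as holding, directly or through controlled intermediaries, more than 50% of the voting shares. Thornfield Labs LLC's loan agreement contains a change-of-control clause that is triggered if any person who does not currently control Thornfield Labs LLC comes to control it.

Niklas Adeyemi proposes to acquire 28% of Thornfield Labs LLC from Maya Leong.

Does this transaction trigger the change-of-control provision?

The purchase adds only to Niklas's holdings (Maya's stake shrinks), so Niklas is the only person who could newly come to control Thornfield.
Niklas holds 76% of Vireo, so Niklas controls Vireo.
Niklas holds 80% of Auriga, so Niklas controls Auriga.
Auriga and Vireo and Niklas together hold 10% + 35% + 42% = 87% of Ridgeback, so Niklas controls Ridgeback.
Vireo holds 80% of Lumen, so Niklas controls Lumen.
In Thornfield, Niklas's side holds only 15% + 30% = 45%, not > 50%.
So before the transaction, Niklas does not control Thornfield.
After the purchase, Niklas holds 28% of Thornfield directly, and Maya's stake falls to 27%.
Auriga and Vireo and Niklas together hold 15% + 30% + 28% = 73% of Thornfield, so Niklas controls Thornfield.
Niklas did not control Thornfield before and does after, so the clause is triggered.

Yes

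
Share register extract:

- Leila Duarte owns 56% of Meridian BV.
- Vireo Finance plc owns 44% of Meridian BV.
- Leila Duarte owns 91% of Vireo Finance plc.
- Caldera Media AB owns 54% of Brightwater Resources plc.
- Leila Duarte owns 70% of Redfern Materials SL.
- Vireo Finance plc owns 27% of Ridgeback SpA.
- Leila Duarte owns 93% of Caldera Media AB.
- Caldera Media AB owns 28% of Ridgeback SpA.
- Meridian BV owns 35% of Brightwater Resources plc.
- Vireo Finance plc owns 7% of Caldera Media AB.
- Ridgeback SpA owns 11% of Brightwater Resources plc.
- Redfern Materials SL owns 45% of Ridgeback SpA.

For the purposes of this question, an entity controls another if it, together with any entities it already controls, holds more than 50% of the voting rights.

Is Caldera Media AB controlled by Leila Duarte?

Leila holds 91% of Vireo, so Leila controls Vireo.
Leila and Vireo together hold 93% + 7% = 100% of Caldera, so Leila controls Caldera.

Yes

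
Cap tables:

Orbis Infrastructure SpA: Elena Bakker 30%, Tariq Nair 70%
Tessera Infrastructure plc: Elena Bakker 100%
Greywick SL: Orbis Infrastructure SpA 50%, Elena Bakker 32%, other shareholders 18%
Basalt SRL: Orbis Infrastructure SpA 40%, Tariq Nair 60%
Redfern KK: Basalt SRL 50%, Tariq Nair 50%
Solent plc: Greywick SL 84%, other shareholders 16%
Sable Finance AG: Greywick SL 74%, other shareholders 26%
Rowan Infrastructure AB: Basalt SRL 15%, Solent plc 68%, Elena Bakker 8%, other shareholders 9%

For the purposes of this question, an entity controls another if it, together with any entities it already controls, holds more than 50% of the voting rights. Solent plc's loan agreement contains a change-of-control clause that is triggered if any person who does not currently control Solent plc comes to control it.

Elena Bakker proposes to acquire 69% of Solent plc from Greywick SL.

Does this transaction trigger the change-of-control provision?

Yes

The purchase adds only to Elena's holdings (Greywick's stake shrinks), so Elena is the only person who could newly come to control Solent.
Elena holds 100% of Tessera, so Elena controls Tessera.
Neither Elena nor any entity Elena controls holds any voting interest in Solent.
So before the transaction, Elena does not control Solent.
After the purchase, Elena holds 69% of Solent directly, and Greywick's stake falls to 15%.
Elena holds 69% of Solent, so Elena controls Solent.
Elena did not control Solent before and does after, so the clause is triggered.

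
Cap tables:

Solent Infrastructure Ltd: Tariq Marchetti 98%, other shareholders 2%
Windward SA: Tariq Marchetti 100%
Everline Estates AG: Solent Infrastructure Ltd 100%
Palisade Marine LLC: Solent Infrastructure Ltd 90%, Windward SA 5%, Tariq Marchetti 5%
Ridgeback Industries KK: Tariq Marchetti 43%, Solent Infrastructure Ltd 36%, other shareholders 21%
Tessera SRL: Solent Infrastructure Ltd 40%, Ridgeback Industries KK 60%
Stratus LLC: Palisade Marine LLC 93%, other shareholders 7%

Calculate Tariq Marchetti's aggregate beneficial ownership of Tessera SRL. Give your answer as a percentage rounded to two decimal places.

Tariq reaches Tessera along 3 paths.
Via Solent: 98% × 40% = 39.2%.
Via Ridgeback: 43% × 60% = 25.8%.
Via Solent → Ridgeback: 98% × 36% × 60% = 21.168%.
Total: 39.2% + 25.8% + 21.168% = 86.168%.
Rounded: 86.17%.

86.17%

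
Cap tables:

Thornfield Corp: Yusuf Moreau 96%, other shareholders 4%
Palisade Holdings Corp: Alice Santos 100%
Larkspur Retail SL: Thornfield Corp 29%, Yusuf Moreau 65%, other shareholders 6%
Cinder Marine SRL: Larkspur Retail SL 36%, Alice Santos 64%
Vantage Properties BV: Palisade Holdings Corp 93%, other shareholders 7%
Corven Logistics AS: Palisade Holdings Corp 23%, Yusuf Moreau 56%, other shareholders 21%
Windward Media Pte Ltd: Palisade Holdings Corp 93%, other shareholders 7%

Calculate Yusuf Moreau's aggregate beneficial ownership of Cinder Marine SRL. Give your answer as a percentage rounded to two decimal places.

Yusuf reaches Cinder along 2 paths.
Via Thornfield → Larkspur: 96% × 29% × 36% = 10.0224%.
Via Larkspur: 65% × 36% = 23.4%.
Total: 10.0224% + 23.4% = 33.4224%.
Rounded: 33.42%.

33.42%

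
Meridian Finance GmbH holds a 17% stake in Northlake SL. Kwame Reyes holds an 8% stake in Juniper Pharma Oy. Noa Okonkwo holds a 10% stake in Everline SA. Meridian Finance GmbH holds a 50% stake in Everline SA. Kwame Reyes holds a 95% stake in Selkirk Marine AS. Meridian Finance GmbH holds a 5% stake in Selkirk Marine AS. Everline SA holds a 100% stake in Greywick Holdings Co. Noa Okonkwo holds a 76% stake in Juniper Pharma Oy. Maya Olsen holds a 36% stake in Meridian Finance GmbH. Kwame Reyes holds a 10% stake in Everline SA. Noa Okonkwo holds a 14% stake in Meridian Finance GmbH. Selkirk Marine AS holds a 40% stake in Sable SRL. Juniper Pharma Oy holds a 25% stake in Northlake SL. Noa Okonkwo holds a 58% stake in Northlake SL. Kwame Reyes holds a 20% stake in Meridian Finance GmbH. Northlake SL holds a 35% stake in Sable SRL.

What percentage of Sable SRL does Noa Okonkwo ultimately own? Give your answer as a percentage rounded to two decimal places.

28.06%

Noa reaches Sable along 4 paths.
Via Northlake: 58% × 35% = 20.3%.
Via Meridian → Northlake: 14% × 17% × 35% = 0.833%.
Via Juniper → Northlake: 76% × 25% × 35% = 6.65%.
Via Meridian → Selkirk: 14% × 5% × 40% = 0.28%.
Total: 20.3% + 0.833% + 6.65% + 0.28% = 28.063%.
Rounded: 28.06%.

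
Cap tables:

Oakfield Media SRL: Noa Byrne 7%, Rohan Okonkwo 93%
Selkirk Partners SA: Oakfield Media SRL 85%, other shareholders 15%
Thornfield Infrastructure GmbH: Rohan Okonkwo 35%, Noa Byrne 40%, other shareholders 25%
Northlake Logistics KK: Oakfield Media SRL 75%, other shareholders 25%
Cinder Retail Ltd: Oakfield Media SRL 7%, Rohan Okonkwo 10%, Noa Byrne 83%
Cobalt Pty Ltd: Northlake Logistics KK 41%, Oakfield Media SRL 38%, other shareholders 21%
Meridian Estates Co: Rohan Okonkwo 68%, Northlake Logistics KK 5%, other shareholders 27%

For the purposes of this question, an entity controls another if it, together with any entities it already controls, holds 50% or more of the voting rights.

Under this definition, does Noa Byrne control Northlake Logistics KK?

No

Noa holds 83% of Cinder, so Noa controls Cinder.
Neither Noa nor any entity Noa controls holds any voting interest in Northlake.
So Noa does not control Northlake.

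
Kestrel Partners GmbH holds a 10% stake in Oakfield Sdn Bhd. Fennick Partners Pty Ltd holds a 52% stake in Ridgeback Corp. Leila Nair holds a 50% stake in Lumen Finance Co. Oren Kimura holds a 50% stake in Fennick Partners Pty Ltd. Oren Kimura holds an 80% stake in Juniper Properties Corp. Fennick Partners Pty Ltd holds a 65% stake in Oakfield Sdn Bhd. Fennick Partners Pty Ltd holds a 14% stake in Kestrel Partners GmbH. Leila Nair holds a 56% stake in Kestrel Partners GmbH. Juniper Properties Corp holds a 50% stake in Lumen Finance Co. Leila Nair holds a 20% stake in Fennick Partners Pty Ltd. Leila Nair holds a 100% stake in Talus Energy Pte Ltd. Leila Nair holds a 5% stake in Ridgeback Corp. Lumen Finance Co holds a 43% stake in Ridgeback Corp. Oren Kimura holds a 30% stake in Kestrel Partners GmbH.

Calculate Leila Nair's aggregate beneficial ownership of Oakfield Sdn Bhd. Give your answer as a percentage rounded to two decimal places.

Leila reaches Oakfield along 3 paths.
Via Fennick: 20% × 65% = 13%.
Via Kestrel: 56% × 10% = 5.6%.
Via Fennick → Kestrel: 20% × 14% × 10% = 0.28%.
Total: 13% + 5.6% + 0.28% = 18.88%.

18.88%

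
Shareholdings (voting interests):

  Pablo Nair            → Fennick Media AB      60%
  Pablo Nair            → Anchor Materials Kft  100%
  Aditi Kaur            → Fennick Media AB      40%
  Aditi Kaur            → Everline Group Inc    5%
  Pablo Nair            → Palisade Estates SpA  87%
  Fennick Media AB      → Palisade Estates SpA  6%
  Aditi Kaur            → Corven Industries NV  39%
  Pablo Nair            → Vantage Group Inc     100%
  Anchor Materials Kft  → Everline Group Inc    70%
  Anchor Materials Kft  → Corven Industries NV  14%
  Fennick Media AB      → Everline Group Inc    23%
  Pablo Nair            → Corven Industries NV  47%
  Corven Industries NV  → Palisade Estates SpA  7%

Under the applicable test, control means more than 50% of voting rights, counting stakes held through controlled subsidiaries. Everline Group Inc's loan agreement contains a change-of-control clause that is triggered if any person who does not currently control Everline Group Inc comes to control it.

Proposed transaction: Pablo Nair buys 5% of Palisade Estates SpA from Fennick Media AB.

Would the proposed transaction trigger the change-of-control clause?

No

The purchase adds only to Pablo's holdings (Fennick's stake shrinks), so Pablo is the only person who could newly come to control Everline.
Pablo holds 60% of Fennick, so Pablo controls Fennick.
Pablo holds 100% of Anchor, so Pablo controls Anchor.
Anchor and Fennick together hold 70% + 23% = 93% of Everline, so Pablo controls Everline.
So Pablo already controls Everline before the transaction.
After the purchase, Pablo's direct stake in Palisade rises to 87% + 5% = 92%, and Fennick's stake falls to 1%.
Pablo controlled Everline already, so this is not a new person acquiring control; every other person's position is unchanged or reduced.
No new person acquires control, so the clause is not triggered.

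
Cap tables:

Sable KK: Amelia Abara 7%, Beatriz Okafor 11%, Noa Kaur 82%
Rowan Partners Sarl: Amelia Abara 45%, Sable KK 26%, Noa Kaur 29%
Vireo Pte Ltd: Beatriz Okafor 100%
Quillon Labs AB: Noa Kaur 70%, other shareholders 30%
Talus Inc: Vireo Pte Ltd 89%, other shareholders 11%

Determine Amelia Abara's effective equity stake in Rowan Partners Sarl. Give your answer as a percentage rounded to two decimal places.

46.82%

Amelia reaches Rowan along 2 paths.
Direct stake: 45% = 45%.
Via Sable: 7% × 26% = 1.82%.
Total: 45% + 1.82% = 46.82%.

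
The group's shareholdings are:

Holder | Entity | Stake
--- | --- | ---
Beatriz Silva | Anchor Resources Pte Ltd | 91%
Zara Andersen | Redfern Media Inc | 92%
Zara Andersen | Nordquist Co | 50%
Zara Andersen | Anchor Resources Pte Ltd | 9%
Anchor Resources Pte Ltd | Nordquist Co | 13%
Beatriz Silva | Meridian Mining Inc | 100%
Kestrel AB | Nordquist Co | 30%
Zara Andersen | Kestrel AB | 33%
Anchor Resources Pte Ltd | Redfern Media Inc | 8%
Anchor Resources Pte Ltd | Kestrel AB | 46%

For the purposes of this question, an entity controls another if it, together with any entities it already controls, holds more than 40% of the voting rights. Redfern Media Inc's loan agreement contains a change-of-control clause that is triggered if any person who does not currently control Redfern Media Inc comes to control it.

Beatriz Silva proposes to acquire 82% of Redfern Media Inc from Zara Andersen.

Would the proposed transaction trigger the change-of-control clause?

The purchase adds only to Beatriz's holdings (Zara's stake shrinks), so Beatriz is the only person who could newly come to control Redfern.
Beatriz holds 91% of Anchor, so Beatriz controls Anchor.
Beatriz holds 100% of Meridian, so Beatriz controls Meridian.
Anchor holds 46% of Kestrel, so Beatriz controls Kestrel.
Kestrel and Anchor together hold 30% + 13% = 43% of Nordquist, so Beatriz controls Nordquist.
In Redfern, Beatriz's side holds only 8%, not > 40%.
So before the transaction, Beatriz does not control Redfern.
After the purchase, Beatriz holds 82% of Redfern directly, and Zara's stake falls to 10%.
Anchor and Beatriz together hold 8% + 82% = 90% of Redfern, so Beatriz controls Redfern.
Beatriz did not control Redfern before and does after, so the clause is triggered.

Yes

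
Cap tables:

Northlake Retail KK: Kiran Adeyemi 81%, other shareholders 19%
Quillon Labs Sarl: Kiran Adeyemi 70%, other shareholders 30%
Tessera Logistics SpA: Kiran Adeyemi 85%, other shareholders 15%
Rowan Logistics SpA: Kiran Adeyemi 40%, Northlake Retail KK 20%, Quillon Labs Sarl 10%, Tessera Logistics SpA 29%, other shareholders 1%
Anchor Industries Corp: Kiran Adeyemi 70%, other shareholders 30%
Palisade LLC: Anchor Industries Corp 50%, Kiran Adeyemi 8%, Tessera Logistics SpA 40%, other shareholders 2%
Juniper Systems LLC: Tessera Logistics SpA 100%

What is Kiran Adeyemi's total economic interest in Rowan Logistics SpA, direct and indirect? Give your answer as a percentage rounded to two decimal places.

87.85%

Kiran reaches Rowan along 4 paths.
Direct stake: 40% = 40%.
Via Northlake: 81% × 20% = 16.2%.
Via Quillon: 70% × 10% = 7%.
Via Tessera: 85% × 29% = 24.65%.
Total: 40% + 16.2% + 7% + 24.65% = 87.85%.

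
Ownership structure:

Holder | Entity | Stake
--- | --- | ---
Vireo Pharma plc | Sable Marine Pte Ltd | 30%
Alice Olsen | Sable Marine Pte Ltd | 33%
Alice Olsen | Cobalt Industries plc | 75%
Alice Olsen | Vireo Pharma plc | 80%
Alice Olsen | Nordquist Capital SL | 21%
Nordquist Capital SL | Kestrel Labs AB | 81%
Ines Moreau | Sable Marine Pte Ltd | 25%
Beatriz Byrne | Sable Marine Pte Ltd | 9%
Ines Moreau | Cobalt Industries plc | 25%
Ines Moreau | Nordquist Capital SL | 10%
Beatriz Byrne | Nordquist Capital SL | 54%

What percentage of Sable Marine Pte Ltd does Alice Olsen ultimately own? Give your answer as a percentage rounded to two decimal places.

Alice reaches Sable along 2 paths.
Via Vireo: 80% × 30% = 24%.
Direct stake: 33% = 33%.
Total: 24% + 33% = 57%.
Rounded: 57.00%.

57.00%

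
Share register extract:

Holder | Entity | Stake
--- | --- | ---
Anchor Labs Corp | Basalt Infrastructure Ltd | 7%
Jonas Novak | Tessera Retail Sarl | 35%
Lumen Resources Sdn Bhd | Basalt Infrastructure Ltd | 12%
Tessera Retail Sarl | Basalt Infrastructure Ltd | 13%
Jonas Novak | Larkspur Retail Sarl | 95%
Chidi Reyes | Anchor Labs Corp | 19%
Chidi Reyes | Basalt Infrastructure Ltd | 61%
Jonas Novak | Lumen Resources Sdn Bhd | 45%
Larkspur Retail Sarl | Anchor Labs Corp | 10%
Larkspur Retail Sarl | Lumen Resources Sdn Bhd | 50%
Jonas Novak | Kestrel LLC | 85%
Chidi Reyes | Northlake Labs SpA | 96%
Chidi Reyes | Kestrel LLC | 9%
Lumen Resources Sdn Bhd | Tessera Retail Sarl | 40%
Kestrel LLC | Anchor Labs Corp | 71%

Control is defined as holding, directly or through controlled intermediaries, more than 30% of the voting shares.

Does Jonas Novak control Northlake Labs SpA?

Jonas holds 85% of Kestrel, so Jonas controls Kestrel.
Jonas holds 95% of Larkspur, so Jonas controls Larkspur.
Larkspur and Kestrel together hold 10% + 71% = 81% of Anchor, so Jonas controls Anchor.
Jonas and Larkspur together hold 45% + 50% = 95% of Lumen, so Jonas controls Lumen.
Jonas and Lumen together hold 35% + 40% = 75% of Tessera, so Jonas controls Tessera.
Tessera and Lumen and Anchor together hold 13% + 12% + 7% = 32% of Basalt, so Jonas controls Basalt.
Neither Jonas nor any entity Jonas controls holds any voting interest in Northlake.
So Jonas does not control Northlake.

No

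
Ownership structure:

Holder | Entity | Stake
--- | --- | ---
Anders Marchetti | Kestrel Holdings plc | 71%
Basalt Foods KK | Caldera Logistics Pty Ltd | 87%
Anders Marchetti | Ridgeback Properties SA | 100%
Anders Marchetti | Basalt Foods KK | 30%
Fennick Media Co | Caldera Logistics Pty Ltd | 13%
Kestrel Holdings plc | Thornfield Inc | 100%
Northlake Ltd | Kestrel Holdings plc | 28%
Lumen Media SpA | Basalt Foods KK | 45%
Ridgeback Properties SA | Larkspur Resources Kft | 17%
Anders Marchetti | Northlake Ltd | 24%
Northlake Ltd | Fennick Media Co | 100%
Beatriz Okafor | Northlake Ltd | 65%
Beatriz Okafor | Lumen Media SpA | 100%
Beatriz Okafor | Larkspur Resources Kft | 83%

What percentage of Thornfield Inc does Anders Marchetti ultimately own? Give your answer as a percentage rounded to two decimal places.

Anders reaches Thornfield along 2 paths.
Via Northlake → Kestrel: 24% × 28% × 100% = 6.72%.
Via Kestrel: 71% × 100% = 71%.
Total: 6.72% + 71% = 77.72%.

77.72%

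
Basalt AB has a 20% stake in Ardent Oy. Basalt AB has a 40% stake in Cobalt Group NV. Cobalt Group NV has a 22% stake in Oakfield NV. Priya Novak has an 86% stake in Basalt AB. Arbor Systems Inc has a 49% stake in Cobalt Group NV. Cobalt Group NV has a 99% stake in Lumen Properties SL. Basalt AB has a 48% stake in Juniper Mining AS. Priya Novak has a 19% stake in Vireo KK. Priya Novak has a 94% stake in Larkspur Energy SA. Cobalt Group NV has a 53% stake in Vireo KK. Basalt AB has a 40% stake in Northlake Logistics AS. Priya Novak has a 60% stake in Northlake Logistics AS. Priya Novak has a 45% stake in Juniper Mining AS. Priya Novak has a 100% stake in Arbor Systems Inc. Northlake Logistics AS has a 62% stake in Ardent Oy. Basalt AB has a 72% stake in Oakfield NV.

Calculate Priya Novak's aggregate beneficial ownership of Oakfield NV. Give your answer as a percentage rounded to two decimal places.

Priya reaches Oakfield along 3 paths.
Via Basalt: 86% × 72% = 61.92%.
Via Arbor → Cobalt: 100% × 49% × 22% = 10.78%.
Via Basalt → Cobalt: 86% × 40% × 22% = 7.568%.
Total: 61.92% + 10.78% + 7.568% = 80.268%.
Rounded: 80.27%.

80.27%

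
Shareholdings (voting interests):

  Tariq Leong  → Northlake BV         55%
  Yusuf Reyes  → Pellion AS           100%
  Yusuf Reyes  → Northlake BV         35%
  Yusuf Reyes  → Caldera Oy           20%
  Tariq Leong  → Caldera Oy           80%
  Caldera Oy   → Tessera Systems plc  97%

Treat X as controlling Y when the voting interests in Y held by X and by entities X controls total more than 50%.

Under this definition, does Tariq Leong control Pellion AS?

Tariq holds 80% of Caldera, so Tariq controls Caldera.
Tariq holds 55% of Northlake, so Tariq controls Northlake.
Caldera holds 97% of Tessera, so Tariq controls Tessera.
Neither Tariq nor any entity Tariq controls holds any voting interest in Pellion.
So Tariq does not control Pellion.

No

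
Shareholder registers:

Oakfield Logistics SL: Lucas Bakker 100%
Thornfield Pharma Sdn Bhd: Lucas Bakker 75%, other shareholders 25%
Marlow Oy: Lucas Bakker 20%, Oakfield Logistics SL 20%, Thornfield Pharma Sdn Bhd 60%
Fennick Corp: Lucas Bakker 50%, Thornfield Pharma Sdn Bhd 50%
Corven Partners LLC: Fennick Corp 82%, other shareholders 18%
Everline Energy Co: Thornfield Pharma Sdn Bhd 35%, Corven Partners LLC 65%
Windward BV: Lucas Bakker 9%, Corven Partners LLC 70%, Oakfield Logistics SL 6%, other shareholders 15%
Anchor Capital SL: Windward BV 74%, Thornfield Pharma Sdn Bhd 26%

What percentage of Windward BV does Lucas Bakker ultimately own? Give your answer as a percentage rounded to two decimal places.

Lucas reaches Windward along 4 paths.
Direct stake: 9% = 9%.
Via Fennick → Corven: 50% × 82% × 70% = 28.7%.
Via Thornfield → Fennick → Corven: 75% × 50% × 82% × 70% = 21.525%.
Via Oakfield: 100% × 6% = 6%.
Total: 9% + 28.7% + 21.525% + 6% = 65.225%.
Rounded: 65.23%.

65.23%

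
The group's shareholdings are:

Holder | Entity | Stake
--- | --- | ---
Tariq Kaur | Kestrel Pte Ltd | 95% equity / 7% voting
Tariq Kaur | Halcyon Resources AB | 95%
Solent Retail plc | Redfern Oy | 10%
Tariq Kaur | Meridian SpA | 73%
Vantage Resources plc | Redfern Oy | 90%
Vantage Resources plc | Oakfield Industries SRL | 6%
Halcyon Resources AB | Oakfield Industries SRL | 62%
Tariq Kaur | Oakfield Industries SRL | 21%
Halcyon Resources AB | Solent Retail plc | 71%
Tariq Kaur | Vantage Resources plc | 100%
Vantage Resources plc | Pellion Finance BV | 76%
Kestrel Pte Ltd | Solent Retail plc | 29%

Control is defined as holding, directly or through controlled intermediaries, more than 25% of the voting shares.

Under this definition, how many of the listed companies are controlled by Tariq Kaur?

7

Tariq holds 100% of Vantage, so Tariq controls Vantage.
Tariq holds 95% of Halcyon, so Tariq controls Halcyon.
Vantage holds 76% of Pellion, so Tariq controls Pellion.
Halcyon holds 71% of Solent, so Tariq controls Solent.
Tariq holds 73% of Meridian, so Tariq controls Meridian.
Solent and Vantage together hold 10% + 90% = 100% of Redfern, so Tariq controls Redfern.
Vantage and Tariq and Halcyon together hold 6% + 21% + 62% = 89% of Oakfield, so Tariq controls Oakfield.
No other company's threshold is met.
Tariq controls 7 companies.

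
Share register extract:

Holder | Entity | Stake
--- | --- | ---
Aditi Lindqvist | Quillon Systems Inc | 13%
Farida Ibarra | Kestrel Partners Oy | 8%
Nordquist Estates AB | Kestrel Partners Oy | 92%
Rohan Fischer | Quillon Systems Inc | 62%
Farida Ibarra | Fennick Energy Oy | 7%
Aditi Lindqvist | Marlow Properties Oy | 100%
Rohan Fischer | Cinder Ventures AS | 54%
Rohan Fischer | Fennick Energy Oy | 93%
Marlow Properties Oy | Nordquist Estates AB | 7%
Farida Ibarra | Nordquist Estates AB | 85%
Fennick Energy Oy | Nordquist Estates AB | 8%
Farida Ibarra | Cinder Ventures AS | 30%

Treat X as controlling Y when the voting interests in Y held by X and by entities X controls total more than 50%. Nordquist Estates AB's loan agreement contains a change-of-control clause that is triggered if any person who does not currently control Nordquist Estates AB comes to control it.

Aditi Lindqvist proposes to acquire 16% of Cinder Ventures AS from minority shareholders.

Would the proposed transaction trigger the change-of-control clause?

No

The purchase changes only Aditi's holdings, so Aditi is the only person who could newly come to control Nordquist.
Aditi holds 100% of Marlow, so Aditi controls Marlow.
In Nordquist, Aditi's side holds only 7%, not > 50%.
So before the transaction, Aditi does not control Nordquist.
After the purchase, Aditi holds 16% of Cinder directly.
Aditi's side now holds 16% of Cinder, not > 50%, so Aditi still does not control Cinder.
After the transaction, Aditi's side holds 7% of Nordquist, not > 50%, so Aditi still does not control Nordquist.
No new person acquires control, so the clause is not triggered.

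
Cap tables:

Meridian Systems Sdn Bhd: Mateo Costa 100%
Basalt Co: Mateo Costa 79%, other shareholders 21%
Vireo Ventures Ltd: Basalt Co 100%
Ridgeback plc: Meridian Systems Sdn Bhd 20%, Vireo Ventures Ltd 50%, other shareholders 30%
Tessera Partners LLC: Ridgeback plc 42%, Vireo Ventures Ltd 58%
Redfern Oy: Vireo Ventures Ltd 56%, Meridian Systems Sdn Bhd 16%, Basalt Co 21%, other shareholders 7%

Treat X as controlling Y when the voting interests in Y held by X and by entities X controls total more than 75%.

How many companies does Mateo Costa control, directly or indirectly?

Mateo holds 100% of Meridian, so Mateo controls Meridian.
Mateo holds 79% of Basalt, so Mateo controls Basalt.
Basalt holds 100% of Vireo, so Mateo controls Vireo.
Vireo and Meridian and Basalt together hold 56% + 16% + 21% = 93% of Redfern, so Mateo controls Redfern.
No other company's threshold is met.
Mateo controls 4 companies.

4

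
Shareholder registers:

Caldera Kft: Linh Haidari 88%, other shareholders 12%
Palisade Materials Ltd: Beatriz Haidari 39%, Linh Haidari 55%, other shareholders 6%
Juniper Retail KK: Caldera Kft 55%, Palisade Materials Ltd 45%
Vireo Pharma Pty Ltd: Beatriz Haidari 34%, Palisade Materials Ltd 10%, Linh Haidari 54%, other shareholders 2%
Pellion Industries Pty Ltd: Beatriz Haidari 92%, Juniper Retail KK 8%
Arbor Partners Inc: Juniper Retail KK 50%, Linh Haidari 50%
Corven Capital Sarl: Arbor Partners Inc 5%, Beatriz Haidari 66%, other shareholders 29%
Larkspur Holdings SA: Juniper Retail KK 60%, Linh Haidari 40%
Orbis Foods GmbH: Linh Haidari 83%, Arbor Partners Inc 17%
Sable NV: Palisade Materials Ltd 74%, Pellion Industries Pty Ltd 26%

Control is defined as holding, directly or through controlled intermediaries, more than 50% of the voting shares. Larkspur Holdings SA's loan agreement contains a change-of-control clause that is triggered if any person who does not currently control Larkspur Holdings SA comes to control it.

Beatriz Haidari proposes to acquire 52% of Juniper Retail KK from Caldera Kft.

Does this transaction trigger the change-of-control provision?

The purchase adds only to Beatriz's holdings (Caldera's stake shrinks), so Beatriz is the only person who could newly come to control Larkspur.
Beatriz holds 92% of Pellion, so Beatriz controls Pellion.
Beatriz holds 66% of Corven, so Beatriz controls Corven.
Neither Beatriz nor any entity Beatriz controls holds any voting interest in Larkspur.
So before the transaction, Beatriz does not control Larkspur.
After the purchase, Beatriz holds 52% of Juniper directly, and Caldera's stake falls to 3%.
Beatriz holds 52% of Juniper, so Beatriz controls Juniper.
Juniper holds 60% of Larkspur, so Beatriz controls Larkspur.
Beatriz did not control Larkspur before and does after, so the clause is triggered.

Yes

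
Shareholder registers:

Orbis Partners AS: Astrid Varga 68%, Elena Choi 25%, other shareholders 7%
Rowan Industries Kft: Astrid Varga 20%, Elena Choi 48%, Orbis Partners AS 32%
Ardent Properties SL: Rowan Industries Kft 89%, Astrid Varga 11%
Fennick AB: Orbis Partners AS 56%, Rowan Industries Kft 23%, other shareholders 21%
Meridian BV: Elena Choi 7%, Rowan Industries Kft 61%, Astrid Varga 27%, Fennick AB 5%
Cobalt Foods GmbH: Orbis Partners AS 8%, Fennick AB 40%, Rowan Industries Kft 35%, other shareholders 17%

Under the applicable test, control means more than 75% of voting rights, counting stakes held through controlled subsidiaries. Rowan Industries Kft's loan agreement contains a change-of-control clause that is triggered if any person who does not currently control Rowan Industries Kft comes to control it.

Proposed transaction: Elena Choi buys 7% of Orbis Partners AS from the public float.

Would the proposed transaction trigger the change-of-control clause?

The purchase changes only Elena's holdings, so Elena is the only person who could newly come to control Rowan.
Elena's largest direct stake is 48% in Rowan, which does not meet the threshold, so Elena controls no company.
In Rowan, Elena's side holds only 48%, not > 75%.
So before the transaction, Elena does not control Rowan.
After the purchase, Elena's direct stake in Orbis rises to 25% + 7% = 32%.
Elena's side now holds 32% of Orbis, not > 75%, so Elena still does not control Orbis.
After the transaction, Elena's side holds 48% of Rowan, not > 75%, so Elena still does not control Rowan.
No new person acquires control, so the clause is not triggered.

No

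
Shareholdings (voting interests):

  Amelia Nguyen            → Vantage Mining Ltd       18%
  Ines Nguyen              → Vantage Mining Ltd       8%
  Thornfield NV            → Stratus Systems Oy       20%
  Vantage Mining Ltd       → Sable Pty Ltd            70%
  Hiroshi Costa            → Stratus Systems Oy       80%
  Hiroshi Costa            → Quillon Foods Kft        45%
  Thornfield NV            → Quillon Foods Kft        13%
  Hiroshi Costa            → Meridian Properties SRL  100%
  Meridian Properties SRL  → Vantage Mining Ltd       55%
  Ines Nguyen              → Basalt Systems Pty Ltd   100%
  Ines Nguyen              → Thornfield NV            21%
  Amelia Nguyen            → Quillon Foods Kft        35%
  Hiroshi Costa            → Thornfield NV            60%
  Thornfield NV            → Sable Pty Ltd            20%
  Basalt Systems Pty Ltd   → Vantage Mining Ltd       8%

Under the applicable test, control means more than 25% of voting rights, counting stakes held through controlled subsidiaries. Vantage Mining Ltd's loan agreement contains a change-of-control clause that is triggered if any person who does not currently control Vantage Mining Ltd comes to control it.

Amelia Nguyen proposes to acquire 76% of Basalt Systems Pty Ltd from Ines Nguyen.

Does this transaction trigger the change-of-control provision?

Yes

The purchase adds only to Amelia's holdings (Ines's stake shrinks), so Amelia is the only person who could newly come to control Vantage.
Amelia holds 35% of Quillon, so Amelia controls Quillon.
In Vantage, Amelia's side holds only 18%, not > 25%.
So before the transaction, Amelia does not control Vantage.
After the purchase, Amelia holds 76% of Basalt directly, and Ines's stake falls to 24%.
Amelia holds 76% of Basalt, so Amelia controls Basalt.
Basalt and Amelia together hold 8% + 18% = 26% of Vantage, so Amelia controls Vantage.
Amelia did not control Vantage before and does after, so the clause is triggered.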